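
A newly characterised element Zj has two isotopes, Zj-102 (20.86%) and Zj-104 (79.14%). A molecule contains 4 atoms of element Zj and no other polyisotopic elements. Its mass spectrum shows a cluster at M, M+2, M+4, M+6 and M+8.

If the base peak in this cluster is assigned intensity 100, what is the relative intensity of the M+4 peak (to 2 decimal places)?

39.54

Binomial terms of (0.2086 + 0.7914)^4: M 0.0019, M+2 0.0287, M+4 0.1635, M+6 0.4136, M+8 0.3923 → M+6 is the base peak.
P(M+6) = C(4,3) × 0.2086^1 × 0.7914^3 = 4 × 0.2086 × 0.49566487 = 0.413583 (base)
P(M+4) = C(4,2) × 0.2086^2 × 0.7914^2 = 6 × 0.04351396 × 0.62631396 = 0.163520
Relative intensity = 0.163520 / 0.413583 × 100 = 39.54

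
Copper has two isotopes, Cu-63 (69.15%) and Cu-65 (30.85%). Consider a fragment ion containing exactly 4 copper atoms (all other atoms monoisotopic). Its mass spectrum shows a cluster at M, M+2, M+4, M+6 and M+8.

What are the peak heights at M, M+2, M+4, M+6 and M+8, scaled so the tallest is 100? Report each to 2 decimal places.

Expanding (0.6915 + 0.3085)^4:
P(M) = 0.6915^4 = 0.228649
P(M+2) = 4 × 0.6915^3 × 0.3085^1 = 0.408030
P(M+4) = 6 × 0.6915^2 × 0.3085^2 = 0.273052
P(M+6) = 4 × 0.6915^1 × 0.3085^3 = 0.081212
P(M+8) = 0.3085^4 = 0.009058
The M+2 peak is largest (0.408030); scaling to 100 gives 56.04 : 100.00 : 66.92 : 19.90 : 2.22.

56.04 : 100.00 : 66.92 : 19.90 : 2.22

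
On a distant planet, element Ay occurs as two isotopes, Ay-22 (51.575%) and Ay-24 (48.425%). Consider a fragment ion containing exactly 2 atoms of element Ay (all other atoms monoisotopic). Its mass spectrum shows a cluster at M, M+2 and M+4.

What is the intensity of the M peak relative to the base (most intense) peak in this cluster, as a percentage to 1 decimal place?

Binomial terms of (0.51575 + 0.48425)^2: M 0.2660, M+2 0.4995, M+4 0.2345 → M+2 is the base peak.
P(M+2) = C(2,1) × 0.51575^1 × 0.48425^1 = 2 × 0.51575 × 0.48425 = 0.499504 (base)
P(M) = C(2,0) × 0.51575^2 × 0.48425^0 = 1 × 0.26599806 × 1.0000 = 0.265998
Relative intensity = 0.265998 / 0.499504 × 100 = 53.3

53.3%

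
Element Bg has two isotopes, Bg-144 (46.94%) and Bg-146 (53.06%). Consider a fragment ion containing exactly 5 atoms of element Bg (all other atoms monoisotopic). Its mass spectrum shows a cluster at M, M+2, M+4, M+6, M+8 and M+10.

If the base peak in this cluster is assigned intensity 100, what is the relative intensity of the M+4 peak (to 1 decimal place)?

Binomial terms of (0.4694 + 0.5306)^5: M 0.0228, M+2 0.1288, M+4 0.2912, M+6 0.3291, M+8 0.1860, M+10 0.0421 → M+6 is the base peak.
P(M+6) = C(5,3) × 0.4694^2 × 0.5306^3 = 10 × 0.22033636 × 0.14938319 = 0.329145 (base)
P(M+4) = C(5,2) × 0.4694^3 × 0.5306^2 = 10 × 0.10342589 × 0.28153636 = 0.291181
Relative intensity = 0.291181 / 0.329145 × 100 = 88.5

88.5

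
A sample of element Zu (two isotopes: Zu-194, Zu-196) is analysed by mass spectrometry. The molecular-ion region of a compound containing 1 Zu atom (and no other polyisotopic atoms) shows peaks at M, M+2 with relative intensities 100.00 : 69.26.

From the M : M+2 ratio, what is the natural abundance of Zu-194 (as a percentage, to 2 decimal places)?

Write p for the Zu-194 fraction. I(M+2)/I(M) = [C(1,1)·p^0·(1−p)] / p^1 = 1·(1−p)/p = 69.26/100.00 = 0.6926
(1−p)/p = 0.6926/1 = 0.6926  ⇒  p = 1/(1 + 0.6926) = 0.5908
Zu-194: 59.08%, Zu-196: 40.92%.

59.08%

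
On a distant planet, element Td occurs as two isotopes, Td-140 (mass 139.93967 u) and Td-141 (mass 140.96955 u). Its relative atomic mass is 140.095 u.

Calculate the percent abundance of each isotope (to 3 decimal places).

Writing the weighted mean with unknown fraction x of Td-140:
139.93967·x + 140.96955·(1 − x) = 140.095
(139.93967 − 140.96955)·x = 140.095 − 140.96955
x = -0.87455 / -1.02988 = 0.84918 → 84.918% Td-140, 15.082% Td-141.

Td-140: 84.918%, Td-141: 15.082%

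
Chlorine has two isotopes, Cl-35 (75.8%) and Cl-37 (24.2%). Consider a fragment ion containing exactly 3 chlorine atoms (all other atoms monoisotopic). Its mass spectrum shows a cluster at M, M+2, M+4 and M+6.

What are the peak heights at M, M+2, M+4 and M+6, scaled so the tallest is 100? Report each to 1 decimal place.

100.0 : 95.8 : 30.6 : 3.3

The 3 Cl atoms are independent, so intensities follow the terms of (0.758 + 0.242)^3.
P(M) = 0.758^3 = 0.435520
P(M+2) = 3 × 0.758^2 × 0.242^1 = 0.417133
P(M+4) = 3 × 0.758^1 × 0.242^2 = 0.133175
P(M+6) = 0.242^3 = 0.014172
The M peak is largest (0.435520); scaling to 100 gives 100.0 : 95.8 : 30.6 : 3.3.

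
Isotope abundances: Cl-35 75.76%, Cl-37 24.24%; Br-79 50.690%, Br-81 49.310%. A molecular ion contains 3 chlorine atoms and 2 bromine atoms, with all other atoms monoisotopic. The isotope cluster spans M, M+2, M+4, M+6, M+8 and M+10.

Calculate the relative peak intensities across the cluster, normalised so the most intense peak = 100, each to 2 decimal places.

Chlorine pattern (n=3): 0.4348304 : 0.41738208 : 0.13354464 : 0.01424288
Bromine pattern (n=2): 0.25694761 : 0.49990478 : 0.24314761
Convolve the two distributions (both contribute in 2-u steps):
  M: 0.4348304×0.25694761 = 0.111729
  M+2: 0.4348304×0.49990478 + 0.41738208×0.25694761 = 0.324619
  M+4: 0.4348304×0.24314761 + 0.41738208×0.49990478 + 0.13354464×0.25694761 = 0.348693
  M+6: 0.41738208×0.24314761 + 0.13354464×0.49990478 + 0.01424288×0.25694761 = 0.171905
  M+8: 0.13354464×0.24314761 + 0.01424288×0.49990478 = 0.039591
  M+10: 0.01424288×0.24314761 = 0.003463
Scale to base peak (0.348693) = 100: 32.04 : 93.10 : 100.00 : 49.30 : 11.35 : 0.99

32.04 : 93.10 : 100.00 : 49.30 : 11.35 : 0.99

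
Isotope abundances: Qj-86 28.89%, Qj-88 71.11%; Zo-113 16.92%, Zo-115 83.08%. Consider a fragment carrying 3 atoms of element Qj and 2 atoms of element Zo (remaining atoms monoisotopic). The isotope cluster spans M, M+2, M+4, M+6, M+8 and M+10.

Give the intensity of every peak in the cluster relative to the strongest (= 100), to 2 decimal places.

0.17 : 2.94 : 19.64 : 63.53 : 100.00 : 61.50

Element Qj pattern (n=3): 0.02411252 : 0.17805207 : 0.4382583 : 0.35957711
Element Zo pattern (n=2): 0.02862864 : 0.28114272 : 0.69022864
Convolve the two distributions (both contribute in 2-u steps):
  M: 0.02411252×0.02862864 = 0.000690
  M+2: 0.02411252×0.28114272 + 0.17805207×0.02862864 = 0.011876
  M+4: 0.02411252×0.69022864 + 0.17805207×0.28114272 + 0.4382583×0.02862864 = 0.079248
  M+6: 0.17805207×0.69022864 + 0.4382583×0.28114272 + 0.35957711×0.02862864 = 0.256404
  M+8: 0.4382583×0.69022864 + 0.35957711×0.28114272 = 0.403591
  M+10: 0.35957711×0.69022864 = 0.248190
Scale to base peak (0.403591) = 100: 0.17 : 2.94 : 19.64 : 63.53 : 100.00 : 61.50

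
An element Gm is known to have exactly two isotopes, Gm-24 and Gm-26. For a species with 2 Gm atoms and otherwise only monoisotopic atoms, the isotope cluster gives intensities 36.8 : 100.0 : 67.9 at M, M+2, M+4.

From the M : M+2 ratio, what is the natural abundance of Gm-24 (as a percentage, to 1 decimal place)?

If p is the fraction of Gm that is Gm-24, then I(M+2)/I(M) = [C(2,1)·p^1·(1−p)] / p^2 = 2·(1−p)/p = 100.0/36.8 = 2.7174
(1−p)/p = 2.7174/2 = 1.3587  ⇒  p = 1/(1 + 1.3587) = 0.4240
Gm-24: 42.4%, Gm-26: 57.6%.

42.4%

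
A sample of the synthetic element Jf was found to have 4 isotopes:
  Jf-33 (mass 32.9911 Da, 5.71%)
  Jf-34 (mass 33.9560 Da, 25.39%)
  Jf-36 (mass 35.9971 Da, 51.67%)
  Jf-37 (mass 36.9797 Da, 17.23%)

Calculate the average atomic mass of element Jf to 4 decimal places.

35.4765 Da

The abundance-weighted mean is 0.0571 × 32.9911 + 0.2539 × 33.9560 + 0.5167 × 35.9971 + 0.1723 × 36.9797
= 1.88379 + 8.62143 + 18.59970 + 6.37160 = 35.47652 Da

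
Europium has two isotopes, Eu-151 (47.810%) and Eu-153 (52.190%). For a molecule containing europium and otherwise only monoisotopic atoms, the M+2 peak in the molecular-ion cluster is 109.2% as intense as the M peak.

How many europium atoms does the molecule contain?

With n Eu atoms, P(M+2)/P(M) = C(n,1)·p^(n−1)q / p^n = n·q/p = n · 0.52190/0.47810.
n = 1.092 × 0.47810/0.52190 = 1.00 ≈ 1

1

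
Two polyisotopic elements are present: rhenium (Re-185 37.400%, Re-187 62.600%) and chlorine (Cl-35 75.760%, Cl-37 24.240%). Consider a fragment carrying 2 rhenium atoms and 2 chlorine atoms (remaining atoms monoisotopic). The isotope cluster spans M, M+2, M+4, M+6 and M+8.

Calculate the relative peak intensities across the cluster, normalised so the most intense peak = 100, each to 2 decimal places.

Rhenium pattern (n=2): 0.139876 : 0.468248 : 0.391876
Chlorine pattern (n=2): 0.57395776 : 0.36728448 : 0.05875776
Convolve the two distributions (both contribute in 2-u steps):
  M: 0.139876×0.57395776 = 0.080283
  M+2: 0.139876×0.36728448 + 0.468248×0.57395776 = 0.320129
  M+4: 0.139876×0.05875776 + 0.468248×0.36728448 + 0.391876×0.57395776 = 0.405119
  M+6: 0.468248×0.05875776 + 0.391876×0.36728448 = 0.171443
  M+8: 0.391876×0.05875776 = 0.023026
Scale to base peak (0.405119) = 100: 19.82 : 79.02 : 100.00 : 42.32 : 5.68

19.82 : 79.02 : 100.00 : 42.32 : 5.68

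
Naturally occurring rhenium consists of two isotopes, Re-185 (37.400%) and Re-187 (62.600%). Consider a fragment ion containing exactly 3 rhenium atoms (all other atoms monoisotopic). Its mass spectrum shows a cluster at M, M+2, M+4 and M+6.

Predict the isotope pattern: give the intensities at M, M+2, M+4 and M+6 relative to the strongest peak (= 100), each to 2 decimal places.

11.90 : 59.74 : 100.00 : 55.79

Each Re atom is independently Re-185 (p = 0.37400) or Re-187 (q = 0.62600); the cluster is the binomial expansion (p + q)^3.
P(M) = 0.37400^3 = 0.052314
P(M+2) = 3 × 0.37400^2 × 0.62600^1 = 0.262687
P(M+4) = 3 × 0.37400^1 × 0.62600^2 = 0.439685
P(M+6) = 0.62600^3 = 0.245314
The M+4 peak is largest (0.439685); scaling to 100 gives 11.90 : 59.74 : 100.00 : 55.79.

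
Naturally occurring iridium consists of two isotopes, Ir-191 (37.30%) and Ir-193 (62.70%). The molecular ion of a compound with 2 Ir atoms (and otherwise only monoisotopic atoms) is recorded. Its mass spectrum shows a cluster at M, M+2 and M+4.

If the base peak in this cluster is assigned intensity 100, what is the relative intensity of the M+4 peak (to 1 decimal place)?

Term probabilities: M 0.1391, M+2 0.4677, M+4 0.3931. Base peak = M+2.
P(M+2) = C(2,1) × 0.3730^1 × 0.6270^1 = 2 × 0.3730 × 0.6270 = 0.467742 (base)
P(M+4) = C(2,2) × 0.3730^0 × 0.6270^2 = 1 × 1.0000 × 0.393129 = 0.393129
Relative intensity = 0.393129 / 0.467742 × 100 = 84.0

84.0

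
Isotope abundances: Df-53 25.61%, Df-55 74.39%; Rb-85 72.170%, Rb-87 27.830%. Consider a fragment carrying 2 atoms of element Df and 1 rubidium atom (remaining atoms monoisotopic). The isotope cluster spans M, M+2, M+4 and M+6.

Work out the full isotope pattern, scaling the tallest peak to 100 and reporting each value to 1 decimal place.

Element Df pattern (n=2): 0.06558721 : 0.38102558 : 0.55338721
Rubidium pattern (n=1): 0.7217 : 0.2783
Convolve the two distributions (both contribute in 2-u steps):
  M: 0.06558721×0.7217 = 0.047334
  M+2: 0.06558721×0.2783 + 0.38102558×0.7217 = 0.293239
  M+4: 0.38102558×0.2783 + 0.55338721×0.7217 = 0.505419
  M+6: 0.55338721×0.2783 = 0.154008
Scale to base peak (0.505419) = 100: 9.4 : 58.0 : 100.0 : 30.5

9.4 : 58.0 : 100.0 : 30.5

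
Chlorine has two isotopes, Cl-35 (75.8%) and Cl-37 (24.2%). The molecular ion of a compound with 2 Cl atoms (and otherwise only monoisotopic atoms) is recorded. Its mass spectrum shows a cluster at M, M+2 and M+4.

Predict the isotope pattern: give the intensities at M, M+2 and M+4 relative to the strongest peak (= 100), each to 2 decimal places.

100.00 : 63.85 : 10.19

Expanding (0.758 + 0.242)^2:
P(M) = 0.758^2 = 0.574564
P(M+2) = 2 × 0.758^1 × 0.242^1 = 0.366872
P(M+4) = 0.242^2 = 0.058564
The M peak is largest (0.574564); scaling to 100 gives 100.00 : 63.85 : 10.19.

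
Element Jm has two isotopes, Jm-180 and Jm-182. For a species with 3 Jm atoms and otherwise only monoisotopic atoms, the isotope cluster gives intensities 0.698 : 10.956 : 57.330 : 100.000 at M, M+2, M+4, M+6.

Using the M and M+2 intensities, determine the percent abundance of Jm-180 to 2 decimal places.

16.05%

Let p = fractional abundance of Jm-180. I(M+2)/I(M) = [C(3,1)·p^2·(1−p)] / p^3 = 3·(1−p)/p = 10.956/0.698 = 15.6963
(1−p)/p = 15.6963/3 = 5.2321  ⇒  p = 1/(1 + 5.2321) = 0.1605
Jm-180: 16.05%, Jm-182: 83.95%.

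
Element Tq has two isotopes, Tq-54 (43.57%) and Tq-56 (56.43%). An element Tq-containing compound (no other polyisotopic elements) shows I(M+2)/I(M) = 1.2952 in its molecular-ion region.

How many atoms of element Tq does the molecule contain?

1

With n Tq atoms, P(M+2)/P(M) = C(n,1)·p^(n−1)q / p^n = n·q/p = n · 0.5643/0.4357.
n = 1.2952 × 0.4357/0.5643 = 1.00 ≈ 1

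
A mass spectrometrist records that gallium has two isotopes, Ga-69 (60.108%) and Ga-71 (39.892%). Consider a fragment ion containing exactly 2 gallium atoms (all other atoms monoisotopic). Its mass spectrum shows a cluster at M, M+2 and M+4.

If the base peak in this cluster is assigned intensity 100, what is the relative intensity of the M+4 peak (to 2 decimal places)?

33.18

(0.60108 + 0.39892)^2 gives M 0.3613, M+2 0.4796, M+4 0.1591; the largest is M+2.
P(M+2) = C(2,1) × 0.60108^1 × 0.39892^1 = 2 × 0.60108 × 0.39892 = 0.479566 (base)
P(M+4) = C(2,2) × 0.60108^0 × 0.39892^2 = 1 × 1.0000 × 0.15913717 = 0.159137
Relative intensity = 0.159137 / 0.479566 × 100 = 33.18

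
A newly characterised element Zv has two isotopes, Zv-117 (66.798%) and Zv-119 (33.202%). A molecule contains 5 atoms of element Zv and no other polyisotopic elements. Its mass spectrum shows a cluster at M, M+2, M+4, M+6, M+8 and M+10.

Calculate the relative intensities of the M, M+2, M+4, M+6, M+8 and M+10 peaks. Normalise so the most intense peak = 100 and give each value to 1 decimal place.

40.2 : 100.0 : 99.4 : 49.4 : 12.3 : 1.2

The 5 Zv atoms are independent, so intensities follow the terms of (0.66798 + 0.33202)^5.
P(M) = 0.66798^5 = 0.132989
P(M+2) = 5 × 0.66798^4 × 0.33202^1 = 0.330513
P(M+4) = 10 × 0.66798^3 × 0.33202^2 = 0.328563
P(M+6) = 10 × 0.66798^2 × 0.33202^3 = 0.163313
P(M+8) = 5 × 0.66798^1 × 0.33202^4 = 0.040587
P(M+10) = 0.33202^5 = 0.004035
The M+2 peak is largest (0.330513); scaling to 100 gives 40.2 : 100.0 : 99.4 : 49.4 : 12.3 : 1.2.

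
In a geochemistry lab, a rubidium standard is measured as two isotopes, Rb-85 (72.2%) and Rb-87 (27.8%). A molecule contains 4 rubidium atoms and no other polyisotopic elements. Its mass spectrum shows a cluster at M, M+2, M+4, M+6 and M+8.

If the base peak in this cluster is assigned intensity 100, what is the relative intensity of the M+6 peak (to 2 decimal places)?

14.83

Term probabilities: M 0.2717, M+2 0.4185, M+4 0.2417, M+6 0.0620, M+8 0.0060. Base peak = M+2.
P(M+2) = C(4,1) × 0.722^3 × 0.278^1 = 4 × 0.37636705 × 0.2780 = 0.418520 (base)
P(M+6) = C(4,3) × 0.722^1 × 0.278^3 = 4 × 0.7220 × 0.02148495 = 0.062049
Relative intensity = 0.062049 / 0.418520 × 100 = 14.83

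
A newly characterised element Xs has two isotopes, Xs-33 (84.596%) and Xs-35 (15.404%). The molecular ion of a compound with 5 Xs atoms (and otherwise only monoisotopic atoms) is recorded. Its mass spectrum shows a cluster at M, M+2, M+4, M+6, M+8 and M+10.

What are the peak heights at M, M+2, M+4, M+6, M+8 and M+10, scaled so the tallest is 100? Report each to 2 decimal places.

100.00 : 91.04 : 33.16 : 6.04 : 0.55 : 0.02

Expanding (0.84596 + 0.15404)^5:
P(M) = 0.84596^5 = 0.433261
P(M+2) = 5 × 0.84596^4 × 0.15404^1 = 0.394460
P(M+4) = 10 × 0.84596^3 × 0.15404^2 = 0.143654
P(M+6) = 10 × 0.84596^2 × 0.15404^3 = 0.026158
P(M+8) = 5 × 0.84596^1 × 0.15404^4 = 0.002382
P(M+10) = 0.15404^5 = 0.000087
The M peak is largest (0.433261); scaling to 100 gives 100.00 : 91.04 : 33.16 : 6.04 : 0.55 : 0.02.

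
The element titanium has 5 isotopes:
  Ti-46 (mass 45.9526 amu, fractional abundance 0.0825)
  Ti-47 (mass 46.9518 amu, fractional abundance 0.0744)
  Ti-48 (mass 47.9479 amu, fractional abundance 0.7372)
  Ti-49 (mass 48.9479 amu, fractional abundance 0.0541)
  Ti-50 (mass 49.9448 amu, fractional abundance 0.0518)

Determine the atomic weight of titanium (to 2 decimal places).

47.87 amu

Average mass = Σ (abundance × isotope mass) = 0.0825 × 45.9526 + 0.0744 × 46.9518 + 0.7372 × 47.9479 + 0.0541 × 48.9479 + 0.0518 × 49.9448
= 3.79109 + 3.49321 + 35.34719 + 2.64808 + 2.58714 = 47.86671 amu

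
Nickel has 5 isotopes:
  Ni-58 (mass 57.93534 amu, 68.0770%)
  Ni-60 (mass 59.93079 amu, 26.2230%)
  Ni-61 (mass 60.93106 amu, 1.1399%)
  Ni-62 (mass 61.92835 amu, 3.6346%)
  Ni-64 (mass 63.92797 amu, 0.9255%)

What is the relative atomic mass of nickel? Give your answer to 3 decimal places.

Ar = Σ fᵢ·mᵢ = 0.680770 × 57.93534 + 0.262230 × 59.93079 + 0.011399 × 60.93106 + 0.036346 × 61.92835 + 0.009255 × 63.92797
= 39.440641 + 15.715651 + 0.694553 + 2.250848 + 0.591653 = 58.693346 amu

58.693 amu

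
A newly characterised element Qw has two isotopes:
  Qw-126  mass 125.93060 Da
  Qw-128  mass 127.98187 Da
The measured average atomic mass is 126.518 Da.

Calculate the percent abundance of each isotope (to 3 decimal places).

With x = fraction of Qw-126 (so Qw-128 is 1 − x):
125.93060·x + 127.98187·(1 − x) = 126.518
(125.93060 − 127.98187)·x = 126.518 − 127.98187
x = -1.46387 / -2.05127 = 0.71364 → 71.364% Qw-126, 28.636% Qw-128.

Qw-126: 71.364%, Qw-128: 28.636%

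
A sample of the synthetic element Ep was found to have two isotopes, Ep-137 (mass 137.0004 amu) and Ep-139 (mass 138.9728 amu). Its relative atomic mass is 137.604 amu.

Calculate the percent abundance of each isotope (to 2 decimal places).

Let x be the fractional abundance of Ep-137; then Ep-139 has abundance 1 − x.
137.0004·x + 138.9728·(1 − x) = 137.604
(137.0004 − 138.9728)·x = 137.604 − 138.9728
x = -1.3688 / -1.9724 = 0.69398 → 69.40% Ep-137, 30.60% Ep-139.

Ep-137: 69.40%, Ep-139: 30.60%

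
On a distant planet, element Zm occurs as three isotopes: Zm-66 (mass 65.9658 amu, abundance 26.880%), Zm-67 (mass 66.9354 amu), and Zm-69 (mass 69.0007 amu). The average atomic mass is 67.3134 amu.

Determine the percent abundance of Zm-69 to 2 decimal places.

30.92%

The remaining 73.120% is split between Zm-67 (fraction x) and Zm-69 (fraction 0.73120 − x).
Substituting: 66.9354x + 69.0007(0.73120 − x) = 49.58179296
(66.9354 − 69.0007)x = -0.87151888  ⇒  x = 0.42198, y = 0.30922
Zm-67: 42.20%, Zm-69: 30.92%.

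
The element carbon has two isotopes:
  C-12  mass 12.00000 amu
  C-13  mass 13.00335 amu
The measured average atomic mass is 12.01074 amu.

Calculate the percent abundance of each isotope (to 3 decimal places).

C-12: 98.930%, C-13: 1.070%

Let x be the fractional abundance of C-12; then C-13 has abundance 1 − x.
12.00000·x + 13.00335·(1 − x) = 12.01074
(12.00000 − 13.00335)·x = 12.01074 − 13.00335
x = -0.99261 / -1.00335 = 0.98930 → 98.930% C-12, 1.070% C-13.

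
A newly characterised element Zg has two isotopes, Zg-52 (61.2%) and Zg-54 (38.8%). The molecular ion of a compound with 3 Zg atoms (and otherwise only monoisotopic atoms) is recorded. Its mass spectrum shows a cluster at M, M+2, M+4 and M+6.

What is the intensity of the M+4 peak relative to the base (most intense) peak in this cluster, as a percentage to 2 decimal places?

63.40%

Term probabilities: M 0.2292, M+2 0.4360, M+4 0.2764, M+6 0.0584. Base peak = M+2.
P(M+2) = C(3,1) × 0.612^2 × 0.388^1 = 3 × 0.374544 × 0.3880 = 0.435969 (base)
P(M+4) = C(3,2) × 0.612^1 × 0.388^2 = 3 × 0.6120 × 0.150544 = 0.276399
Relative intensity = 0.276399 / 0.435969 × 100 = 63.40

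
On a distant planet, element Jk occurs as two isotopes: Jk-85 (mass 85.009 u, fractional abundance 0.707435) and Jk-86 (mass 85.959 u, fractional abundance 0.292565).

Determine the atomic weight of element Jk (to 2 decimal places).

The abundance-weighted mean is 0.707435 × 85.009 + 0.292565 × 85.959
= 60.1383 + 25.1486 = 85.2869 u

85.29 u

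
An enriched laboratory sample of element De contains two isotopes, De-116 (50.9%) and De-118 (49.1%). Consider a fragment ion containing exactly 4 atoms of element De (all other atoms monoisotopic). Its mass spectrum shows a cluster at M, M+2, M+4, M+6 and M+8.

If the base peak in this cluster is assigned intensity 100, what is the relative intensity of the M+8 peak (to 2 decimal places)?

Binomial terms of (0.509 + 0.491)^4: M 0.0671, M+2 0.2590, M+4 0.3748, M+6 0.2410, M+8 0.0581 → M+4 is the base peak.
P(M+4) = C(4,2) × 0.509^2 × 0.491^2 = 6 × 0.259081 × 0.241081 = 0.374757 (base)
P(M+8) = C(4,4) × 0.509^0 × 0.491^4 = 1 × 1.0000 × 0.05812005 = 0.058120
Relative intensity = 0.058120 / 0.374757 × 100 = 15.51

15.51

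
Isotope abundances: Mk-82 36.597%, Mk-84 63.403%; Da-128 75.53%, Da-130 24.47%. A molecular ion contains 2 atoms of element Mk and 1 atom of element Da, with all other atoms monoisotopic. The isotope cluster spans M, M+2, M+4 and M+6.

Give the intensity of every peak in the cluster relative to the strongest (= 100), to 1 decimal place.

Element Mk pattern (n=2): 0.13393404 : 0.46407192 : 0.40199404
Element Da pattern (n=1): 0.7553 : 0.2447
Convolve the two distributions (both contribute in 2-u steps):
  M: 0.13393404×0.7553 = 0.101160
  M+2: 0.13393404×0.2447 + 0.46407192×0.7553 = 0.383287
  M+4: 0.46407192×0.2447 + 0.40199404×0.7553 = 0.417184
  M+6: 0.40199404×0.2447 = 0.098368
Scale to base peak (0.417184) = 100: 24.2 : 91.9 : 100.0 : 23.6

24.2 : 91.9 : 100.0 : 23.6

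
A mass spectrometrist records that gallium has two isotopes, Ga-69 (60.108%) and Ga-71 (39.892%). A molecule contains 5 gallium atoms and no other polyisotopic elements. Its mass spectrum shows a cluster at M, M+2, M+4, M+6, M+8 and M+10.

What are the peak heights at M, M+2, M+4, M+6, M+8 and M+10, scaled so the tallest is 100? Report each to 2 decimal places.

Each Ga atom is independently Ga-69 (p = 0.60108) or Ga-71 (q = 0.39892); the cluster is the binomial expansion (p + q)^5.
P(M) = 0.60108^5 = 0.078462
P(M+2) = 5 × 0.60108^4 × 0.39892^1 = 0.260366
P(M+4) = 10 × 0.60108^3 × 0.39892^2 = 0.345596
P(M+6) = 10 × 0.60108^2 × 0.39892^3 = 0.229362
P(M+8) = 5 × 0.60108^1 × 0.39892^4 = 0.076111
P(M+10) = 0.39892^5 = 0.010103
The M+4 peak is largest (0.345596); scaling to 100 gives 22.70 : 75.34 : 100.00 : 66.37 : 22.02 : 2.92.

22.70 : 75.34 : 100.00 : 66.37 : 22.02 : 2.92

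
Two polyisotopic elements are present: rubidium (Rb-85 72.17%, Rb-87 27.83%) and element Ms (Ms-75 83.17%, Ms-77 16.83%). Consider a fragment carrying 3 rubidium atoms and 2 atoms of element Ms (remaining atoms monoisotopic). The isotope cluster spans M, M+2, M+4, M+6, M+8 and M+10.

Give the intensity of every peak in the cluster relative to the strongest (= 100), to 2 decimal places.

64.04 : 100.00 : 61.17 : 18.27 : 2.66 : 0.15

Rubidium pattern (n=3): 0.37589809 : 0.43485841 : 0.16768892 : 0.02155458
Element Ms pattern (n=2): 0.69172489 : 0.27995022 : 0.02832489
Convolve the two distributions (both contribute in 2-u steps):
  M: 0.37589809×0.69172489 = 0.260018
  M+2: 0.37589809×0.27995022 + 0.43485841×0.69172489 = 0.406035
  M+4: 0.37589809×0.02832489 + 0.43485841×0.27995022 + 0.16768892×0.69172489 = 0.248381
  M+6: 0.43485841×0.02832489 + 0.16768892×0.27995022 + 0.02155458×0.69172489 = 0.074172
  M+8: 0.16768892×0.02832489 + 0.02155458×0.27995022 = 0.010784
  M+10: 0.02155458×0.02832489 = 0.000611
Scale to base peak (0.406035) = 100: 64.04 : 100.00 : 61.17 : 18.27 : 2.66 : 0.15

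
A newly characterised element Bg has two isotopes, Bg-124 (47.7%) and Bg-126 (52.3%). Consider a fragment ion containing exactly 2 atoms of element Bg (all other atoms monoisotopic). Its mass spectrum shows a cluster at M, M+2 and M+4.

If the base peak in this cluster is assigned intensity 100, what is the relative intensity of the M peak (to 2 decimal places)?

Binomial terms of (0.477 + 0.523)^2: M 0.2275, M+2 0.4989, M+4 0.2735 → M+2 is the base peak.
P(M+2) = C(2,1) × 0.477^1 × 0.523^1 = 2 × 0.4770 × 0.5230 = 0.498942 (base)
P(M) = C(2,0) × 0.477^2 × 0.523^0 = 1 × 0.227529 × 1.0000 = 0.227529
Relative intensity = 0.227529 / 0.498942 × 100 = 45.60

45.60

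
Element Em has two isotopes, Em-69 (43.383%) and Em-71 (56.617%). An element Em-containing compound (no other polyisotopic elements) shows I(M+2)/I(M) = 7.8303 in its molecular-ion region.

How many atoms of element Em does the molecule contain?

The M+2/M ratio from n Em atoms is n · q/p = n · 0.56617/0.43383.
n = 7.8303 × 0.43383/0.56617 = 6.00 ≈ 6

6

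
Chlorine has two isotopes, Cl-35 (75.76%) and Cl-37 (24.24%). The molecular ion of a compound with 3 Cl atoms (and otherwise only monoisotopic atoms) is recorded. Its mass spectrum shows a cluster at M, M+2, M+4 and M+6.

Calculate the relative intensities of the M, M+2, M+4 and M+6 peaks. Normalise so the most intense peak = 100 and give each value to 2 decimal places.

100.00 : 95.99 : 30.71 : 3.28

Each Cl atom is independently Cl-35 (p = 0.7576) or Cl-37 (q = 0.2424); the cluster is the binomial expansion (p + q)^3.
P(M) = 0.7576^3 = 0.434830
P(M+2) = 3 × 0.7576^2 × 0.2424^1 = 0.417382
P(M+4) = 3 × 0.7576^1 × 0.2424^2 = 0.133545
P(M+6) = 0.2424^3 = 0.014243
The M peak is largest (0.434830); scaling to 100 gives 100.00 : 95.99 : 30.71 : 3.28.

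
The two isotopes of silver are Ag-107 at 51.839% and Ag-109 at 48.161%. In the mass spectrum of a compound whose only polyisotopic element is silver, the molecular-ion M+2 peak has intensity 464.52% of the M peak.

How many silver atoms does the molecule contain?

With n Ag atoms, P(M+2)/P(M) = C(n,1)·p^(n−1)q / p^n = n·q/p = n · 0.48161/0.51839.
n = 4.6452 × 0.51839/0.48161 = 5.00 ≈ 5

5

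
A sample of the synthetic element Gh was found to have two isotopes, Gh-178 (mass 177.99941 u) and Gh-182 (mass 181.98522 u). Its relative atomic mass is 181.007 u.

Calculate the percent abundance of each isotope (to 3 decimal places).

Gh-178: 24.543%, Gh-182: 75.457%

Writing the weighted mean with unknown fraction x of Gh-178:
177.99941·x + 181.98522·(1 − x) = 181.007
(177.99941 − 181.98522)·x = 181.007 − 181.98522
x = -0.97822 / -3.98581 = 0.24543 → 24.543% Gh-178, 75.457% Gh-182.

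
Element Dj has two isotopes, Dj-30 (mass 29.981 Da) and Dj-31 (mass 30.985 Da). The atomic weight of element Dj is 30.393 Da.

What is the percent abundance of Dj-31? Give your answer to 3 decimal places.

Let x be the fractional abundance of Dj-30; then Dj-31 has abundance 1 − x.
29.981·x + 30.985·(1 − x) = 30.393
(29.981 − 30.985)·x = 30.393 − 30.985
x = -0.592 / -1.004 = 0.58964 → 58.964% Dj-30, 41.036% Dj-31.

41.036%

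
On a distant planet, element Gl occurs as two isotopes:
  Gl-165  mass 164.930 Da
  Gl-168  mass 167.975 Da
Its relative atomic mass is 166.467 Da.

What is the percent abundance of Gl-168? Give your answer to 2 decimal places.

50.48%

Writing the weighted mean with unknown fraction x of Gl-165:
164.930·x + 167.975·(1 − x) = 166.467
(164.930 − 167.975)·x = 166.467 − 167.975
x = -1.508 / -3.045 = 0.49524 → 49.52% Gl-165, 50.48% Gl-168.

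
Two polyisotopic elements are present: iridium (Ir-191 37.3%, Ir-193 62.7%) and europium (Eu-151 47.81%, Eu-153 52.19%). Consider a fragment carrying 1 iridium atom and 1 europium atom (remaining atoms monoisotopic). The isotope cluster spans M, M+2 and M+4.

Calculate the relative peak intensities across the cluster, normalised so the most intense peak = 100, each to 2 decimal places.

36.07 : 100.00 : 66.18

Iridium pattern (n=1): 0.3730 : 0.6270
Europium pattern (n=1): 0.4781 : 0.5219
Convolve the two distributions (both contribute in 2-u steps):
  M: 0.3730×0.4781 = 0.178331
  M+2: 0.3730×0.5219 + 0.6270×0.4781 = 0.494437
  M+4: 0.6270×0.5219 = 0.327231
Scale to base peak (0.494437) = 100: 36.07 : 100.00 : 66.18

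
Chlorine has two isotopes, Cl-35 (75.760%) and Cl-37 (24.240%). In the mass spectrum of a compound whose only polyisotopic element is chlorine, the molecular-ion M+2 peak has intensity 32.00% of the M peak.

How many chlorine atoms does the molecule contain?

1

With n Cl atoms, P(M+2)/P(M) = C(n,1)·p^(n−1)q / p^n = n·q/p = n · 0.24240/0.75760.
n = 0.3200 × 0.75760/0.24240 = 1.00 ≈ 1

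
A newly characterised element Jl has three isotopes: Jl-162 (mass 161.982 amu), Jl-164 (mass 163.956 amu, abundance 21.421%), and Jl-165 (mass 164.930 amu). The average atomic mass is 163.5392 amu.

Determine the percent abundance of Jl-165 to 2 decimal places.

The remaining 78.579% is split between Jl-162 (fraction x) and Jl-165 (fraction 0.78579 − x).
Substituting: 161.982x + 164.930(0.78579 − x) = 128.41818524
(161.982 − 164.930)x = -1.18215946  ⇒  x = 0.40100, y = 0.38479
Jl-162: 40.10%, Jl-165: 38.48%.

38.48%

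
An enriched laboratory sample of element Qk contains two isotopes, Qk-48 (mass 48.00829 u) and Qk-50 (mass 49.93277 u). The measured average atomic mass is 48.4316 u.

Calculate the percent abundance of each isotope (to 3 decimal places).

Qk-48: 78.004%, Qk-50: 21.996%

Let x be the fractional abundance of Qk-48; then Qk-50 has abundance 1 − x.
48.00829·x + 49.93277·(1 − x) = 48.4316
(48.00829 − 49.93277)·x = 48.4316 − 49.93277
x = -1.50117 / -1.92448 = 0.78004 → 78.004% Qk-48, 21.996% Qk-50.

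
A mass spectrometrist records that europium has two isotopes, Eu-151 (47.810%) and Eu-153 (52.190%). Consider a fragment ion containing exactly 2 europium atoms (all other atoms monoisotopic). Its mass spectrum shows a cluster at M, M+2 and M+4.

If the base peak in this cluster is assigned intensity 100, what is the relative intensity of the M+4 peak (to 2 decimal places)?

(0.47810 + 0.52190)^2 gives M 0.2286, M+2 0.4990, M+4 0.2724; the largest is M+2.
P(M+2) = C(2,1) × 0.47810^1 × 0.52190^1 = 2 × 0.4781 × 0.5219 = 0.499041 (base)
P(M+4) = C(2,2) × 0.47810^0 × 0.52190^2 = 1 × 1.0000 × 0.27237961 = 0.272380
Relative intensity = 0.272380 / 0.499041 × 100 = 54.58

54.58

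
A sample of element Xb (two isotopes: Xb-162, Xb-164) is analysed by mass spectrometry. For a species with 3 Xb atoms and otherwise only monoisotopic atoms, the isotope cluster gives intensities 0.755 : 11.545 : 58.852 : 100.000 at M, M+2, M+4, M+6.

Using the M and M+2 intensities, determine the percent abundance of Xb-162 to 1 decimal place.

Write p for the Xb-162 fraction. I(M+2)/I(M) = [C(3,1)·p^2·(1−p)] / p^3 = 3·(1−p)/p = 11.545/0.755 = 15.2914
(1−p)/p = 15.2914/3 = 5.0971  ⇒  p = 1/(1 + 5.0971) = 0.1640
Xb-162: 16.4%, Xb-164: 83.6%.

16.4%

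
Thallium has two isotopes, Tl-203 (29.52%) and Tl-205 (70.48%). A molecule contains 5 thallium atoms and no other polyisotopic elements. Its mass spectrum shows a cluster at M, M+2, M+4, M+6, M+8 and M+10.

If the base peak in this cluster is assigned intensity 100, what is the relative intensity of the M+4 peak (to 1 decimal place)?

35.1

Binomial terms of (0.2952 + 0.7048)^5: M 0.0022, M+2 0.0268, M+4 0.1278, M+6 0.3051, M+8 0.3642, M+10 0.1739 → M+8 is the base peak.
P(M+8) = C(5,4) × 0.2952^1 × 0.7048^4 = 5 × 0.2952 × 0.24675365 = 0.364208 (base)
P(M+4) = C(5,2) × 0.2952^3 × 0.7048^2 = 10 × 0.02572463 × 0.49674304 = 0.127785
Relative intensity = 0.127785 / 0.364208 × 100 = 35.1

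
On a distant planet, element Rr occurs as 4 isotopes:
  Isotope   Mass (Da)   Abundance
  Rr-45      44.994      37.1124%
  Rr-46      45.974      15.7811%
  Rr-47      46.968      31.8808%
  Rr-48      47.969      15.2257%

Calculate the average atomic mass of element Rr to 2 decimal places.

46.23 Da

Weight each isotope mass by its fractional abundance: 0.371124 × 44.994 + 0.157811 × 45.974 + 0.318808 × 46.968 + 0.152257 × 47.969
= 16.6984 + 7.2552 + 14.9738 + 7.3036 = 46.2310 Da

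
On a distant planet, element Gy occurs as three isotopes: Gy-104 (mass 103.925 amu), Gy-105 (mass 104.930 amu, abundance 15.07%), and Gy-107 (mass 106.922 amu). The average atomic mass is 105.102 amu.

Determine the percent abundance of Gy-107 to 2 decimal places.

Let x and y be the fractions of Gy-104 and Gy-107. Then x + y = 1 − 0.1507 = 0.8493 and 103.925x + 106.922y = 105.102 − 0.1507×104.930 = 89.289049.
Substituting: 103.925x + 106.922(0.8493 − x) = 89.289049
(103.925 − 106.922)x = -1.5198056  ⇒  x = 0.50711, y = 0.34219
Gy-104: 50.71%, Gy-107: 34.22%.

34.22%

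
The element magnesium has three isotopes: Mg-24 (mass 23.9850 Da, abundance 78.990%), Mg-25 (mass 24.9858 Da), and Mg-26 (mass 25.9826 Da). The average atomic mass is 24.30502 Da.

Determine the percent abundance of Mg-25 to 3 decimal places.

Let x and y be the fractions of Mg-25 and Mg-26. Then x + y = 1 − 0.78990 = 0.21010 and 24.9858x + 25.9826y = 24.30502 − 0.78990×23.9850 = 5.3592685.
Substituting: 24.9858x + 25.9826(0.21010 − x) = 5.3592685
(24.9858 − 25.9826)x = -0.09967576  ⇒  x = 0.10000, y = 0.11010
Mg-25: 10.000%, Mg-26: 11.010%.

10.000%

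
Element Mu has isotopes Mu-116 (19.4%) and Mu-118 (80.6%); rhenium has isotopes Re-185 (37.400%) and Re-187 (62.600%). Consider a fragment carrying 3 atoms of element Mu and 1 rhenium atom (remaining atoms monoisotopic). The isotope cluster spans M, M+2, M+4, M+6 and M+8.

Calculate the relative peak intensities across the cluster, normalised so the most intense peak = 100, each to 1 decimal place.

0.6 : 8.9 : 45.9 : 100.0 : 75.8

Element Mu pattern (n=3): 0.00730138 : 0.09100385 : 0.37808815 : 0.52360662
Rhenium pattern (n=1): 0.3740 : 0.6260
Convolve the two distributions (both contribute in 2-u steps):
  M: 0.00730138×0.3740 = 0.002731
  M+2: 0.00730138×0.6260 + 0.09100385×0.3740 = 0.038606
  M+4: 0.09100385×0.6260 + 0.37808815×0.3740 = 0.198373
  M+6: 0.37808815×0.6260 + 0.52360662×0.3740 = 0.432512
  M+8: 0.52360662×0.6260 = 0.327778
Scale to base peak (0.432512) = 100: 0.6 : 8.9 : 45.9 : 100.0 : 75.8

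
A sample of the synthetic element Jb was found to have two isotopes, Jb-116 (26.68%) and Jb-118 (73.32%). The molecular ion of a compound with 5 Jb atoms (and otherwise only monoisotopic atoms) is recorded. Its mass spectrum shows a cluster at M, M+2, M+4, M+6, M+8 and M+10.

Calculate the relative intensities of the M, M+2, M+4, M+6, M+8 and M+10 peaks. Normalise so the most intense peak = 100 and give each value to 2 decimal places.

The 5 Jb atoms are independent, so intensities follow the terms of (0.2668 + 0.7332)^5.
P(M) = 0.2668^5 = 0.001352
P(M+2) = 5 × 0.2668^4 × 0.7332^1 = 0.018575
P(M+4) = 10 × 0.2668^3 × 0.7332^2 = 0.102095
P(M+6) = 10 × 0.2668^2 × 0.7332^3 = 0.280569
P(M+8) = 5 × 0.2668^1 × 0.7332^4 = 0.385519
P(M+10) = 0.7332^5 = 0.211891
The M+8 peak is largest (0.385519); scaling to 100 gives 0.35 : 4.82 : 26.48 : 72.78 : 100.00 : 54.96.

0.35 : 4.82 : 26.48 : 72.78 : 100.00 : 54.96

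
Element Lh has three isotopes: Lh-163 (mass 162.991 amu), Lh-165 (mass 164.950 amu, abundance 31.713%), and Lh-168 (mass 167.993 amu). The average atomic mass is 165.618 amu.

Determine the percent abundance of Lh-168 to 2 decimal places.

40.10%

Let x and y be the fractions of Lh-163 and Lh-168. Then x + y = 1 − 0.31713 = 0.68287 and 162.991x + 167.993y = 165.618 − 0.31713×164.950 = 113.3074065.
Substituting: 162.991x + 167.993(0.68287 − x) = 113.3074065
(162.991 − 167.993)x = -1.40997341  ⇒  x = 0.28188, y = 0.40099
Lh-163: 28.19%, Lh-168: 40.10%.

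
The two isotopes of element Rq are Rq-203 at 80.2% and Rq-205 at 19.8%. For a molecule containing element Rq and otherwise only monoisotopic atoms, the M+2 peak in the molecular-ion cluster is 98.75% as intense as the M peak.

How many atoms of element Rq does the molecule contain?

With n Rq atoms, P(M+2)/P(M) = C(n,1)·p^(n−1)q / p^n = n·q/p = n · 0.198/0.802.
n = 0.9875 × 0.802/0.198 = 4.00 ≈ 4

4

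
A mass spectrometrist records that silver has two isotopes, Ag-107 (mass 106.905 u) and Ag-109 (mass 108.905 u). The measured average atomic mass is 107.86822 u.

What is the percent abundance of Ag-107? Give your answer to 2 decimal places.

Writing the weighted mean with unknown fraction x of Ag-107:
106.905·x + 108.905·(1 − x) = 107.86822
(106.905 − 108.905)·x = 107.86822 − 108.905
x = -1.03678 / -2.000 = 0.51839 → 51.84% Ag-107, 48.16% Ag-109.

51.84%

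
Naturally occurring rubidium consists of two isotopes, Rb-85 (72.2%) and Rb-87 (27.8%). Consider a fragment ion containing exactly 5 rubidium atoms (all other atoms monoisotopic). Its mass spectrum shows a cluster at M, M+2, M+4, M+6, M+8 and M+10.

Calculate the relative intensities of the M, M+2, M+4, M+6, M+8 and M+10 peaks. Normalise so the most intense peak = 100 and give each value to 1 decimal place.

51.9 : 100.0 : 77.0 : 29.7 : 5.7 : 0.4

Expanding (0.722 + 0.278)^5:
P(M) = 0.722^5 = 0.196194
P(M+2) = 5 × 0.722^4 × 0.278^1 = 0.377714
P(M+4) = 10 × 0.722^3 × 0.278^2 = 0.290872
P(M+6) = 10 × 0.722^2 × 0.278^3 = 0.111998
P(M+8) = 5 × 0.722^1 × 0.278^4 = 0.021562
P(M+10) = 0.278^5 = 0.001660
The M+2 peak is largest (0.377714); scaling to 100 gives 51.9 : 100.0 : 77.0 : 29.7 : 5.7 : 0.4.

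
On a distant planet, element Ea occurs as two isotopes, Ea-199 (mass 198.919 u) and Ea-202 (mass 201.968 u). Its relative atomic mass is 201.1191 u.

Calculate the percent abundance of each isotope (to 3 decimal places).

Ea-199: 27.842%, Ea-202: 72.158%

Writing the weighted mean with unknown fraction x of Ea-199:
198.919·x + 201.968·(1 − x) = 201.1191
(198.919 − 201.968)·x = 201.1191 − 201.968
x = -0.8489 / -3.049 = 0.27842 → 27.842% Ea-199, 72.158% Ea-202.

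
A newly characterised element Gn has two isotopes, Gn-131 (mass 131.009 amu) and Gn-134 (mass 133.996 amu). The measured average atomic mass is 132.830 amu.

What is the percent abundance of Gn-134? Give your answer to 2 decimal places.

60.96%

Writing the weighted mean with unknown fraction x of Gn-131:
131.009·x + 133.996·(1 − x) = 132.830
(131.009 − 133.996)·x = 132.830 − 133.996
x = -1.166 / -2.987 = 0.39036 → 39.04% Gn-131, 60.96% Gn-134.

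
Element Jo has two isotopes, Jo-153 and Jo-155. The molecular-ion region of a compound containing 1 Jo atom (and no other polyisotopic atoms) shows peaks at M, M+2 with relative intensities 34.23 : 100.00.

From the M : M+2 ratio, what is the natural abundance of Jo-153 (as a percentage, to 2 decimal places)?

25.50%

Write p for the Jo-153 fraction. I(M+2)/I(M) = [C(1,1)·p^0·(1−p)] / p^1 = 1·(1−p)/p = 100.00/34.23 = 2.9214
(1−p)/p = 2.9214/1 = 2.9214  ⇒  p = 1/(1 + 2.9214) = 0.2550
Jo-153: 25.50%, Jo-155: 74.50%.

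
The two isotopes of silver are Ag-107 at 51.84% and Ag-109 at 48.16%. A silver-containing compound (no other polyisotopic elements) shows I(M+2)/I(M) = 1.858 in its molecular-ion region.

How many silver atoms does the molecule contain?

The M+2/M ratio from n Ag atoms is n · q/p = n · 0.4816/0.5184.
n = 1.858 × 0.5184/0.4816 = 2.00 ≈ 2

2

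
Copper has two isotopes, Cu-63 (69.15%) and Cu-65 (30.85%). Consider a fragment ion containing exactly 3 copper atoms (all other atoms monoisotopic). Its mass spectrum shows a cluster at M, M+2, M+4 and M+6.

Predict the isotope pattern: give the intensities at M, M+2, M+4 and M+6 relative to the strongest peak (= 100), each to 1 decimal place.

74.7 : 100.0 : 44.6 : 6.6

Expanding (0.6915 + 0.3085)^3:
P(M) = 0.6915^3 = 0.330656
P(M+2) = 3 × 0.6915^2 × 0.3085^1 = 0.442548
P(M+4) = 3 × 0.6915^1 × 0.3085^2 = 0.197435
P(M+6) = 0.3085^3 = 0.029361
The M+2 peak is largest (0.442548); scaling to 100 gives 74.7 : 100.0 : 44.6 : 6.6.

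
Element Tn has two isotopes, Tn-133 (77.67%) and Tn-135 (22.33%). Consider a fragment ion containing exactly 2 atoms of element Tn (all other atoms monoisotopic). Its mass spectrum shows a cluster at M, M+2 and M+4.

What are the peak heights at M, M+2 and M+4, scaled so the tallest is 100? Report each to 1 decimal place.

The 2 Tn atoms are independent, so intensities follow the terms of (0.7767 + 0.2233)^2.
P(M) = 0.7767^2 = 0.603263
P(M+2) = 2 × 0.7767^1 × 0.2233^1 = 0.346874
P(M+4) = 0.2233^2 = 0.049863
The M peak is largest (0.603263); scaling to 100 gives 100.0 : 57.5 : 8.3.

100.0 : 57.5 : 8.3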